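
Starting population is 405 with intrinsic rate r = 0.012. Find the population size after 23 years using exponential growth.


r*t = 0.012 * 23 = 0.276
exp(0.276) = 1.31785
N = 405 * 1.31785 = 533.729 ≈ 534

534


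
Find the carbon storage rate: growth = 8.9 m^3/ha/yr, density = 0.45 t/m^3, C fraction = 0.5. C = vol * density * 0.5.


C = 8.9 * 0.45 * 0.5 = 2.0025 ≈ 2.00 t C/ha/yr

2.00 t C/ha/yr


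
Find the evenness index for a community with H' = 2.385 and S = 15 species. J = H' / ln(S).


ln(15) = 2.70805
J = H' / ln(S) = 2.385 / 2.70805 = 0.880708 ≈ 0.8807

0.8807


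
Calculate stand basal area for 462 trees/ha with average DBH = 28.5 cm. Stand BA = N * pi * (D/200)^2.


(D/200)^2 = (28.5/200)^2 = 0.1425^2 = 0.02030625
Individual BA = 3.141593 * 0.02030625 = 0.0637940 m^2
Stand BA = 462 * 0.0637940 = 29.4728 ≈ 29.47 m^2/ha

29.47 m^2/ha


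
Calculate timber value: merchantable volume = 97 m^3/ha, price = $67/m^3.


Value = 97 * 67 = $6499/ha

$6499/ha


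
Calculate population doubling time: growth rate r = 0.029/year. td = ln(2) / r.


td = ln(2) / 0.029 = 0.693147 / 0.029 = 23.9016 ≈ 23.9 years

23.9 years


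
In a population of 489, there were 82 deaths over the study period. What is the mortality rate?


Mortality rate = 82 / 489 = 0.167689 ≈ 0.1677

0.1677


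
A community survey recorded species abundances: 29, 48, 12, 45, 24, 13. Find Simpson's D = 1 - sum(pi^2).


Total N = 29 + 48 + 12 + 45 + 24 + 13 = 171
Per-species terms:
  p = 29/171 = 0.169591; p^2 = 0.169591^2 = 0.028761
  p = 48/171 = 0.280702; p^2 = 0.280702^2 = 0.078794
  p = 12/171 = 0.070175; p^2 = 0.070175^2 = 0.004925
  p = 45/171 = 0.263158; p^2 = 0.263158^2 = 0.069252
  p = 24/171 = 0.140351; p^2 = 0.140351^2 = 0.019698
  p = 13/171 = 0.076023; p^2 = 0.076023^2 = 0.005779
sum(p^2) = 0.028761 + 0.078794 + 0.004925 + 0.069252 + 0.019698 + 0.005779 = 0.207209
D = 1 - 0.207209 = 0.792791 ≈ 0.7928

0.7928


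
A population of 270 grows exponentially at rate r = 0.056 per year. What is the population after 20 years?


r*t = 0.056 * 20 = 1.12
exp(1.12) = 3.06485
N = 270 * 3.06485 = 827.510 ≈ 828

828


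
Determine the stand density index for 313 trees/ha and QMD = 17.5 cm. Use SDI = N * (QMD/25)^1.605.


QMD/25 = 17.5/25 = 0.7
(0.7)^1.605 = exp(1.605 * ln(0.7)) = exp(1.605 * (-0.356675)) = exp(-0.572463) = 0.564134
SDI = 313 * 0.564134 = 176.574 ≈ 177

177


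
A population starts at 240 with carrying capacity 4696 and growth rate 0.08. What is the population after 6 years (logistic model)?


(K - N0)/N0 = (4696 - 240)/240 = 4456/240 = 18.5667
r*t = 0.08 * 6 = 0.48; exp(-0.48) = 0.618783
18.5667 * 0.618783 = 11.4888
1 + 11.4888 = 12.4888
N = 4696 / 12.4888 = 376.017 ≈ 376

376


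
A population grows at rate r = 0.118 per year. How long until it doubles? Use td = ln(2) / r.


td = ln(2) / 0.118 = 0.693147 / 0.118 = 5.87413 ≈ 5.9 years

5.9 years


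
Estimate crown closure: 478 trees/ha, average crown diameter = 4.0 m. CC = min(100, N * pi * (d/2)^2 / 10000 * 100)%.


(d/2)^2 = (4.0/2)^2 = 2^2 = 4
Crown area = 3.141593 * 4 = 12.5664 m^2
N * area / 10000 * 100 = 478 * 12.5664 / 10000 * 100 = 60.0674
CC = min(100, 60.0674) = 60.0674 ≈ 60.1%

60.1%


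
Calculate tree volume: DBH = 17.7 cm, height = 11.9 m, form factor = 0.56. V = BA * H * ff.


(D/200)^2 = (17.7/200)^2 = 0.0885^2 = 0.00783225
BA = 3.141593 * 0.00783225 = 0.0246057 m^2
V = 0.0246057 * 11.9 * 0.56 = 0.163972 ≈ 0.164 m^3

0.164 m^3


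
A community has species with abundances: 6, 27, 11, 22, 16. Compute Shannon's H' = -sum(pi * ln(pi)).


Total N = 6 + 27 + 11 + 22 + 16 = 82
Per-species terms:
  p = 6/82 = 0.073171; ln(p) = -2.614956; p*ln(p) = 0.073171 * (-2.614956) = -0.191339
  p = 27/82 = 0.329268; ln(p) = -1.110883; p*ln(p) = 0.329268 * (-1.110883) = -0.365778
  p = 11/82 = 0.134146; ln(p) = -2.008827; p*ln(p) = 0.134146 * (-2.008827) = -0.269476
  p = 22/82 = 0.268293; ln(p) = -1.315676; p*ln(p) = 0.268293 * (-1.315676) = -0.352987
  p = 16/82 = 0.195122; ln(p) = -1.634130; p*ln(p) = 0.195122 * (-1.634130) = -0.318855
sum(p*ln(p)) = (-0.191339) + (-0.365778) + (-0.269476) + (-0.352987) + (-0.318855) = -1.498435
H' = -(-1.498435) = 1.498435 ≈ 1.4984

1.4984


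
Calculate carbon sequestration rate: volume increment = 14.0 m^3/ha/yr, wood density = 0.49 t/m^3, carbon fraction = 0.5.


C = 14.0 * 0.49 * 0.5 = 3.43 t C/ha/yr

3.43 t C/ha/yr


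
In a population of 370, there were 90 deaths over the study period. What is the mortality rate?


Mortality rate = 90 / 370 = 0.243243 ≈ 0.2432

0.2432


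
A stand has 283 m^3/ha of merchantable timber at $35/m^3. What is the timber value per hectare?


Value = 283 * 35 = $9905/ha

$9905/ha


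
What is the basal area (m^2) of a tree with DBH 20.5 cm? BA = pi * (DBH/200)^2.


D/200 = 20.5/200 = 0.1025 m
(D/200)^2 = 0.1025^2 = 0.01050625
BA = 3.141593 * 0.01050625 = 0.0330064 ≈ 0.0330 m^2

0.0330 m^2


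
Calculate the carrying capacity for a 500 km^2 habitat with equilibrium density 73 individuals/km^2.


K = 73 * 500 = 36500 individuals

36500 individuals


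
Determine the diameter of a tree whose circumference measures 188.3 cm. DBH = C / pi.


DBH = C / pi = 188.3 / 3.141593 = 59.9377 ≈ 59.94 cm

59.94 cm


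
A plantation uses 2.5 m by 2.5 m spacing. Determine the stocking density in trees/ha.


N = 10000 / 2.5^2 = 10000 / 6.25 = 1600.00 ≈ 1600 trees/ha

1600 trees/ha


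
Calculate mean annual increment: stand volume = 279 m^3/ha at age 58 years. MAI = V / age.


MAI = 279 / 58 = 4.8103 ≈ 4.81 m^3/ha/yr

4.81 m^3/ha/yr


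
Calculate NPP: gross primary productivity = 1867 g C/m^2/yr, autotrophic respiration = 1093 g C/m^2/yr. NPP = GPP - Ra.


NPP = GPP - Ra = 1867 - 1093 = 774 g C/m^2/yr

774 g C/m^2/yr


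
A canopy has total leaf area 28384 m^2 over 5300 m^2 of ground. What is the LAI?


LAI = 28384 / 5300 = 5.3555 ≈ 5.36

5.36


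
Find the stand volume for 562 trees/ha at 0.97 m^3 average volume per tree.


V_stand = 562 * 0.97 = 545.14 ≈ 545.1 m^3/ha

545.1 m^3/ha


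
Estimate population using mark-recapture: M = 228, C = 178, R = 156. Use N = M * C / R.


N = M * C / R = 228 * 178 / 156 = 40584 / 156 = 260.15 ≈ 260

260 individuals


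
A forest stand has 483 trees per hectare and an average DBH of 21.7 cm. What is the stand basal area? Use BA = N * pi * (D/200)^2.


(D/200)^2 = (21.7/200)^2 = 0.1085^2 = 0.01177225
Individual BA = 3.141593 * 0.01177225 = 0.0369836 m^2
Stand BA = 483 * 0.0369836 = 17.8631 ≈ 17.86 m^2/ha

17.86 m^2/ha


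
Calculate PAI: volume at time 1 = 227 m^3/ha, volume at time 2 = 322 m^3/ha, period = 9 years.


PAI = (V2 - V1) / period = (322 - 227) / 9 = 95 / 9 = 10.5556 ≈ 10.56 m^3/ha/yr

10.56 m^3/ha/yr


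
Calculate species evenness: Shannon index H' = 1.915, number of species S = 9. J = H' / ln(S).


ln(9) = 2.19722
J = H' / ln(S) = 1.915 / 2.19722 = 0.871556 ≈ 0.8716

0.8716


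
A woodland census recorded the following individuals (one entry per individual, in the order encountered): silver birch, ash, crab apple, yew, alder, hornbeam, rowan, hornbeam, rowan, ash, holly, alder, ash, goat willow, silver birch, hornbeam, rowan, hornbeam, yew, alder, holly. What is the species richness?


Total individuals logged = 21
Distinct species (count of individuals): silver birch (2), ash (3), crab apple (1), yew (2), alder (3), hornbeam (4), rowan (3), holly (2), goat willow (1)
Species richness = number of distinct species = 9

9


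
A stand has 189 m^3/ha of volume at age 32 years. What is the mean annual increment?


MAI = 189 / 32 = 5.9063 ≈ 5.91 m^3/ha/yr

5.91 m^3/ha/yr


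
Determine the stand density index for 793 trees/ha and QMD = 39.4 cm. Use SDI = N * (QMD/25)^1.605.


QMD/25 = 39.4/25 = 1.576
(1.576)^1.605 = exp(1.605 * ln(1.576)) = exp(1.605 * 0.454890) = exp(0.730098) = 2.07528
SDI = 793 * 2.07528 = 1645.70 ≈ 1646

1646


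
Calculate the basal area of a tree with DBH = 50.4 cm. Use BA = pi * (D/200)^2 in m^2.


D/200 = 50.4/200 = 0.252 m
(D/200)^2 = 0.252^2 = 0.063504
BA = 3.141593 * 0.063504 = 0.199504 ≈ 0.1995 m^2

0.1995 m^2


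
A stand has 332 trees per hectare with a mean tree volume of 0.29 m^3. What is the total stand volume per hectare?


V_stand = 332 * 0.29 = 96.28 ≈ 96.3 m^3/ha

96.3 m^3/ha


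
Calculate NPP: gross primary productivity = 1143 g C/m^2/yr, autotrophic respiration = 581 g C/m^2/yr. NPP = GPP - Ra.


NPP = GPP - Ra = 1143 - 581 = 562 g C/m^2/yr

562 g C/m^2/yr


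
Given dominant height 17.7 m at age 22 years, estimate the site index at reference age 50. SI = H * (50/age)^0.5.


50/22 = 2.27273
(2.27273)^0.5 = 1.50756
SI = 17.7 * 1.50756 = 26.6838 ≈ 26.7 m

26.7 m


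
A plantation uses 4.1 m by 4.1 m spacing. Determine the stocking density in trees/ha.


N = 10000 / 4.1^2 = 10000 / 16.81 = 594.884 ≈ 595 trees/ha

595 trees/ha


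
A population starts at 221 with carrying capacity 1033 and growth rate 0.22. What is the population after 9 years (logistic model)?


(K - N0)/N0 = (1033 - 221)/221 = 812/221 = 3.67421
r*t = 0.22 * 9 = 1.98; exp(-1.98) = 0.138069
3.67421 * 0.138069 = 0.507295
1 + 0.507295 = 1.50730
N = 1033 / 1.50730 = 685.331 ≈ 685

685


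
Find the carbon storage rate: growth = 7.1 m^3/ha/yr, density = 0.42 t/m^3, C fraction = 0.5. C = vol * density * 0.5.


C = 7.1 * 0.42 * 0.5 = 1.491 ≈ 1.49 t C/ha/yr

1.49 t C/ha/yr


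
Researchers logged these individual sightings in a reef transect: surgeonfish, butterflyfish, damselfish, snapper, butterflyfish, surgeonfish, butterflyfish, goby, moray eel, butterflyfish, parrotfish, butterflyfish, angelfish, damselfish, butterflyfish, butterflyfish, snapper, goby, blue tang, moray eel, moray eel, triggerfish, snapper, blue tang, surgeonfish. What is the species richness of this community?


Total individuals logged = 25
Distinct species (count of individuals): surgeonfish (3), butterflyfish (7), damselfish (2), snapper (3), goby (2), moray eel (3), parrotfish (1), angelfish (1), blue tang (2), triggerfish (1)
Species richness = number of distinct species = 10

10


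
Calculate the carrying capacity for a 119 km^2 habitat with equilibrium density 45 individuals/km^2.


K = 45 * 119 = 5355 individuals

5355 individuals


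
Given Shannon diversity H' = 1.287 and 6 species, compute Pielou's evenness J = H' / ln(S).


ln(6) = 1.79176
J = H' / ln(S) = 1.287 / 1.79176 = 0.718288 ≈ 0.7183

0.7183


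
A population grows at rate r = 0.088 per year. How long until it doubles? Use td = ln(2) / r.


td = ln(2) / 0.088 = 0.693147 / 0.088 = 7.87667 ≈ 7.9 years

7.9 years


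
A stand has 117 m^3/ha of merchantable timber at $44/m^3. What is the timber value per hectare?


Value = 117 * 44 = $5148/ha

$5148/ha


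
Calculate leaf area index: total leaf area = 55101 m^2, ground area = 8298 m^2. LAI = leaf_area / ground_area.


LAI = 55101 / 8298 = 6.6403 ≈ 6.64

6.64


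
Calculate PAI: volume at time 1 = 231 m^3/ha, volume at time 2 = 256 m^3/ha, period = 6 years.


PAI = (V2 - V1) / period = (256 - 231) / 6 = 25 / 6 = 4.1667 ≈ 4.17 m^3/ha/yr

4.17 m^3/ha/yr


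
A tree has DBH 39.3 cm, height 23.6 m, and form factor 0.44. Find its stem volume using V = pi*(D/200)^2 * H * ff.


(D/200)^2 = (39.3/200)^2 = 0.1965^2 = 0.03861225
BA = 3.141593 * 0.03861225 = 0.121304 m^2
V = 0.121304 * 23.6 * 0.44 = 1.25962 ≈ 1.260 m^3

1.260 m^3


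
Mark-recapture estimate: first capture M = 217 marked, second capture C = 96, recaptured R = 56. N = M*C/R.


N = M * C / R = 217 * 96 / 56 = 20832 / 56 = 372

372 individuals


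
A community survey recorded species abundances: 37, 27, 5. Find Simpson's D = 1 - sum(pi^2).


Total N = 37 + 27 + 5 = 69
Per-species terms:
  p = 37/69 = 0.536232; p^2 = 0.536232^2 = 0.287545
  p = 27/69 = 0.391304; p^2 = 0.391304^2 = 0.153119
  p = 5/69 = 0.072464; p^2 = 0.072464^2 = 0.005251
sum(p^2) = 0.287545 + 0.153119 + 0.005251 = 0.445915
D = 1 - 0.445915 = 0.554085 ≈ 0.5541

0.5541


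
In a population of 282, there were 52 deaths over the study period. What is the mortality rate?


Mortality rate = 52 / 282 = 0.184397 ≈ 0.1844

0.1844


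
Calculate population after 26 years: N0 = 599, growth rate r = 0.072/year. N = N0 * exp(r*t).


r*t = 0.072 * 26 = 1.872
exp(1.872) = 6.50129
N = 599 * 6.50129 = 3894.27 ≈ 3894

3894


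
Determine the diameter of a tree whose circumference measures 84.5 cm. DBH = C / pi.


DBH = C / pi = 84.5 / 3.141593 = 26.8972 ≈ 26.90 cm

26.90 cm


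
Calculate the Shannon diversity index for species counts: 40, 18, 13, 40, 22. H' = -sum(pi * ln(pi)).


Total N = 40 + 18 + 13 + 40 + 22 = 133
Per-species terms:
  p = 40/133 = 0.300752; ln(p) = -1.201469; p*ln(p) = 0.300752 * (-1.201469) = -0.361344
  p = 18/133 = 0.135338; ln(p) = -1.999980; p*ln(p) = 0.135338 * (-1.999980) = -0.270673
  p = 13/133 = 0.097744; ln(p) = -2.325403; p*ln(p) = 0.097744 * (-2.325403) = -0.227294
  p = 40/133 = 0.300752; ln(p) = -1.201469; p*ln(p) = 0.300752 * (-1.201469) = -0.361344
  p = 22/133 = 0.165414; ln(p) = -1.799304; p*ln(p) = 0.165414 * (-1.799304) = -0.297630
sum(p*ln(p)) = (-0.361344) + (-0.270673) + (-0.227294) + (-0.361344) + (-0.297630) = -1.518285
H' = -(-1.518285) = 1.518285 ≈ 1.5183

1.5183


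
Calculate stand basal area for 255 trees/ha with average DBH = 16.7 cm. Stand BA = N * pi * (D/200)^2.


(D/200)^2 = (16.7/200)^2 = 0.0835^2 = 0.00697225
Individual BA = 3.141593 * 0.00697225 = 0.0219040 m^2
Stand BA = 255 * 0.0219040 = 5.58552 ≈ 5.59 m^2/ha

5.59 m^2/ha


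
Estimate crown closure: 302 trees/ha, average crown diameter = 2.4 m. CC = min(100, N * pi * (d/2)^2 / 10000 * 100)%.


(d/2)^2 = (2.4/2)^2 = 1.2^2 = 1.44
Crown area = 3.141593 * 1.44 = 4.52389 m^2
N * area / 10000 * 100 = 302 * 4.52389 / 10000 * 100 = 13.6621
CC = min(100, 13.6621) = 13.6621 ≈ 13.7%

13.7%


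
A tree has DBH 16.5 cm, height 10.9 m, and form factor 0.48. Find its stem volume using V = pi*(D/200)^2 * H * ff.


(D/200)^2 = (16.5/200)^2 = 0.0825^2 = 0.00680625
BA = 3.141593 * 0.00680625 = 0.0213825 m^2
V = 0.0213825 * 10.9 * 0.48 = 0.111873 ≈ 0.112 m^3

0.112 m^3


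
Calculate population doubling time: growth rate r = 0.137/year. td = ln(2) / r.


td = ln(2) / 0.137 = 0.693147 / 0.137 = 5.05947 ≈ 5.1 years

5.1 years


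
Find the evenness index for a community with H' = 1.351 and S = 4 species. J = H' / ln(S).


ln(4) = 1.38629
J = H' / ln(S) = 1.351 / 1.38629 = 0.974544 ≈ 0.9745

0.9745


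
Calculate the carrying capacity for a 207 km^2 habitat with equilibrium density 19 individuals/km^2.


K = 19 * 207 = 3933 individuals

3933 individuals


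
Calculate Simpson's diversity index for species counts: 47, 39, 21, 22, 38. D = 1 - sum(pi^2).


Total N = 47 + 39 + 21 + 22 + 38 = 167
Per-species terms:
  p = 47/167 = 0.281437; p^2 = 0.281437^2 = 0.079207
  p = 39/167 = 0.233533; p^2 = 0.233533^2 = 0.054538
  p = 21/167 = 0.125749; p^2 = 0.125749^2 = 0.015813
  p = 22/167 = 0.131737; p^2 = 0.131737^2 = 0.017355
  p = 38/167 = 0.227545; p^2 = 0.227545^2 = 0.051777
sum(p^2) = 0.079207 + 0.054538 + 0.015813 + 0.017355 + 0.051777 = 0.218690
D = 1 - 0.218690 = 0.781310 ≈ 0.7813

0.7813


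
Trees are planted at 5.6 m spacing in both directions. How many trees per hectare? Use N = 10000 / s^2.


N = 10000 / 5.6^2 = 10000 / 31.36 = 318.878 ≈ 319 trees/ha

319 trees/ha


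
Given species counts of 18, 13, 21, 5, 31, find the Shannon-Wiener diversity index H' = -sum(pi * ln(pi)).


Total N = 18 + 13 + 21 + 5 + 31 = 88
Per-species terms:
  p = 18/88 = 0.204545; ln(p) = -1.586967; p*ln(p) = 0.204545 * (-1.586967) = -0.324606
  p = 13/88 = 0.147727; ln(p) = -1.912389; p*ln(p) = 0.147727 * (-1.912389) = -0.282511
  p = 21/88 = 0.238636; ln(p) = -1.432816; p*ln(p) = 0.238636 * (-1.432816) = -0.341921
  p = 5/88 = 0.056818; ln(p) = -2.867902; p*ln(p) = 0.056818 * (-2.867902) = -0.162948
  p = 31/88 = 0.352273; ln(p) = -1.043349; p*ln(p) = 0.352273 * (-1.043349) = -0.367544
sum(p*ln(p)) = (-0.324606) + (-0.282511) + (-0.341921) + (-0.162948) + (-0.367544) = -1.479530
H' = -(-1.479530) = 1.479530 ≈ 1.4795

1.4795


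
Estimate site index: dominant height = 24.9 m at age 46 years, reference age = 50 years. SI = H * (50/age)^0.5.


50/46 = 1.08696
(1.08696)^0.5 = 1.04257
SI = 24.9 * 1.04257 = 25.9600 ≈ 26.0 m

26.0 m


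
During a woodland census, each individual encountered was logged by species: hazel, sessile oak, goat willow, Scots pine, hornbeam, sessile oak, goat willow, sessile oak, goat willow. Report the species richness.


Total individuals logged = 9
Distinct species (count of individuals): hazel (1), sessile oak (3), goat willow (3), Scots pine (1), hornbeam (1)
Species richness = number of distinct species = 5

5


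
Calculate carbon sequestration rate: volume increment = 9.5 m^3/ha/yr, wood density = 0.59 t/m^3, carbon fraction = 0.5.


C = 9.5 * 0.59 * 0.5 = 2.8025 ≈ 2.80 t C/ha/yr

2.80 t C/ha/yr


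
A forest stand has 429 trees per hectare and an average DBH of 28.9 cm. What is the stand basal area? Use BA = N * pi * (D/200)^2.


(D/200)^2 = (28.9/200)^2 = 0.1445^2 = 0.02088025
Individual BA = 3.141593 * 0.02088025 = 0.0655972 m^2
Stand BA = 429 * 0.0655972 = 28.1412 ≈ 28.14 m^2/ha

28.14 m^2/ha


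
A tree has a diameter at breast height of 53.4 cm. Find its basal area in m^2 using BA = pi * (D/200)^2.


D/200 = 53.4/200 = 0.267 m
(D/200)^2 = 0.267^2 = 0.071289
BA = 3.141593 * 0.071289 = 0.223961 ≈ 0.2240 m^2

0.2240 m^2


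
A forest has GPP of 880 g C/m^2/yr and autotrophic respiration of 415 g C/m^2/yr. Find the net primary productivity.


NPP = GPP - Ra = 880 - 415 = 465 g C/m^2/yr

465 g C/m^2/yr


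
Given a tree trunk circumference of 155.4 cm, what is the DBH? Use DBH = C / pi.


DBH = C / pi = 155.4 / 3.141593 = 49.4654 ≈ 49.47 cm

49.47 cm


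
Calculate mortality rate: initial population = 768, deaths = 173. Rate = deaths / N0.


Mortality rate = 173 / 768 = 0.225260 ≈ 0.2253

0.2253


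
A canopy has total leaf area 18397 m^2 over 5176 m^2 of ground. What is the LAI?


LAI = 18397 / 5176 = 3.5543 ≈ 3.55

3.55


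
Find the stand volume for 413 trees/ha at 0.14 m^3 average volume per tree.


V_stand = 413 * 0.14 = 57.82 ≈ 57.8 m^3/ha

57.8 m^3/ha


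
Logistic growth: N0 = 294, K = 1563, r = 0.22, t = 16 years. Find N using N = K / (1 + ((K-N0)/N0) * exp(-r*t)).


(K - N0)/N0 = (1563 - 294)/294 = 1269/294 = 4.31633
r*t = 0.22 * 16 = 3.52; exp(-3.52) = 0.0295994
4.31633 * 0.0295994 = 0.127761
1 + 0.127761 = 1.12776
N = 1563 / 1.12776 = 1385.93 ≈ 1386

1386


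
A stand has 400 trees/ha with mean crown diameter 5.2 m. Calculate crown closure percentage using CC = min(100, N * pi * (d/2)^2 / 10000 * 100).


(d/2)^2 = (5.2/2)^2 = 2.6^2 = 6.76
Crown area = 3.141593 * 6.76 = 21.2372 m^2
N * area / 10000 * 100 = 400 * 21.2372 / 10000 * 100 = 84.9488
CC = min(100, 84.9488) = 84.9488 ≈ 84.9%

84.9%


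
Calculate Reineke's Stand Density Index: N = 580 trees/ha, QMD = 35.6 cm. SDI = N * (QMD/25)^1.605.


QMD/25 = 35.6/25 = 1.424
(1.424)^1.605 = exp(1.605 * ln(1.424)) = exp(1.605 * 0.353470) = exp(0.567319) = 1.76353
SDI = 580 * 1.76353 = 1022.85 ≈ 1023

1023


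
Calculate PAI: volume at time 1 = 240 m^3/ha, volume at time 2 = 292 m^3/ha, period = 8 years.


PAI = (V2 - V1) / period = (292 - 240) / 8 = 52 / 8 = 6.50 m^3/ha/yr

6.50 m^3/ha/yr


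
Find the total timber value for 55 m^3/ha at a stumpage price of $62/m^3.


Value = 55 * 62 = $3410/ha

$3410/ha


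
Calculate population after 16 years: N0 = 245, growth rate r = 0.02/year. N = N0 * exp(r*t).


r*t = 0.02 * 16 = 0.32
exp(0.32) = 1.37713
N = 245 * 1.37713 = 337.397 ≈ 337

337


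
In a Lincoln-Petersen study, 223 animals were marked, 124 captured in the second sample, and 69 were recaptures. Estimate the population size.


N = M * C / R = 223 * 124 / 69 = 27652 / 69 = 400.75 ≈ 401

401 individuals


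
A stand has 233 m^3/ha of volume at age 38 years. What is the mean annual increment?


MAI = 233 / 38 = 6.1316 ≈ 6.13 m^3/ha/yr

6.13 m^3/ha/yr


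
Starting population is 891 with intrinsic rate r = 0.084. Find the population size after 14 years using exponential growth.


r*t = 0.084 * 14 = 1.176
exp(1.176) = 3.24138
N = 891 * 3.24138 = 2888.07 ≈ 2888

2888


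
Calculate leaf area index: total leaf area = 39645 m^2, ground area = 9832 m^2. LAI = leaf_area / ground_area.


LAI = 39645 / 9832 = 4.0322 ≈ 4.03

4.03


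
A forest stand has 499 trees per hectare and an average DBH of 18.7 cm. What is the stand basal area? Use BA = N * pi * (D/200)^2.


(D/200)^2 = (18.7/200)^2 = 0.0935^2 = 0.00874225
Individual BA = 3.141593 * 0.00874225 = 0.0274646 m^2
Stand BA = 499 * 0.0274646 = 13.7048 ≈ 13.70 m^2/ha

13.70 m^2/ha


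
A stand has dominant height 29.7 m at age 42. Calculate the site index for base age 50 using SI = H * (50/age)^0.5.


50/42 = 1.19048
(1.19048)^0.5 = 1.09109
SI = 29.7 * 1.09109 = 32.4054 ≈ 32.4 m

32.4 m


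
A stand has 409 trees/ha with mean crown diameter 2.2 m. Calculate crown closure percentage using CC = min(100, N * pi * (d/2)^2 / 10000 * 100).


(d/2)^2 = (2.2/2)^2 = 1.1^2 = 1.21
Crown area = 3.141593 * 1.21 = 3.80133 m^2
N * area / 10000 * 100 = 409 * 3.80133 / 10000 * 100 = 15.5474
CC = min(100, 15.5474) = 15.5474 ≈ 15.5%

15.5%


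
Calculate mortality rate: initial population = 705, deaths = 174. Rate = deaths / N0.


Mortality rate = 174 / 705 = 0.246809 ≈ 0.2468

0.2468


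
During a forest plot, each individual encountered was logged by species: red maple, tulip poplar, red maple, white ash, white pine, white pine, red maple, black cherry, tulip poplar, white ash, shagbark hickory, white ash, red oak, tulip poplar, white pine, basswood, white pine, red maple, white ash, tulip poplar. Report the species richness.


Total individuals logged = 20
Distinct species (count of individuals): red maple (4), tulip poplar (4), white ash (4), white pine (4), black cherry (1), shagbark hickory (1), red oak (1), basswood (1)
Species richness = number of distinct species = 8

8


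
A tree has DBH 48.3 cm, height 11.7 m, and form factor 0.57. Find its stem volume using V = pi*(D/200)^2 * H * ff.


(D/200)^2 = (48.3/200)^2 = 0.2415^2 = 0.05832225
BA = 3.141593 * 0.05832225 = 0.183225 m^2
V = 0.183225 * 11.7 * 0.57 = 1.22193 ≈ 1.222 m^3

1.222 m^3


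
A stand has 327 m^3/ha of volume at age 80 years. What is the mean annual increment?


MAI = 327 / 80 = 4.0875 ≈ 4.09 m^3/ha/yr

4.09 m^3/ha/yr


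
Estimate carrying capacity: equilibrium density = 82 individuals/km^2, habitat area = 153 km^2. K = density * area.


K = 82 * 153 = 12546 individuals

12546 individuals


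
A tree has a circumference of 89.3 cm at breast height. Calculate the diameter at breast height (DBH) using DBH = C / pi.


DBH = C / pi = 89.3 / 3.141593 = 28.4251 ≈ 28.43 cm

28.43 cm


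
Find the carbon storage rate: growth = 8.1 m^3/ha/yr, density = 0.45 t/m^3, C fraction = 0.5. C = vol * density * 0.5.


C = 8.1 * 0.45 * 0.5 = 1.8225 ≈ 1.82 t C/ha/yr

1.82 t C/ha/yr


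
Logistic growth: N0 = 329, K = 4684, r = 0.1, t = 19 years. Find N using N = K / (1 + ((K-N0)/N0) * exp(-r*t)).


(K - N0)/N0 = (4684 - 329)/329 = 4355/329 = 13.2371
r*t = 0.1 * 19 = 1.9; exp(-1.9) = 0.149569
13.2371 * 0.149569 = 1.97986
1 + 1.97986 = 2.97986
N = 4684 / 2.97986 = 1571.89 ≈ 1572

1572


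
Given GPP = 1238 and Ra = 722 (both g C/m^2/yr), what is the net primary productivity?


NPP = GPP - Ra = 1238 - 722 = 516 g C/m^2/yr

516 g C/m^2/yr


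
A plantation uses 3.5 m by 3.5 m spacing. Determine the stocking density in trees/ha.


N = 10000 / 3.5^2 = 10000 / 12.25 = 816.327 ≈ 816 trees/ha

816 trees/ha


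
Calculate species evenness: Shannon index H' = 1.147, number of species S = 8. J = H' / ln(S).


ln(8) = 2.07944
J = H' / ln(S) = 1.147 / 2.07944 = 0.551591 ≈ 0.5516

0.5516


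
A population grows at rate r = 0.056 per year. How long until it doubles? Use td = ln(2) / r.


td = ln(2) / 0.056 = 0.693147 / 0.056 = 12.3776 ≈ 12.4 years

12.4 years


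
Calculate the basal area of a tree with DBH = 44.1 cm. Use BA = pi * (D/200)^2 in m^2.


D/200 = 44.1/200 = 0.2205 m
(D/200)^2 = 0.2205^2 = 0.04862025
BA = 3.141593 * 0.04862025 = 0.152745 ≈ 0.1527 m^2

0.1527 m^2


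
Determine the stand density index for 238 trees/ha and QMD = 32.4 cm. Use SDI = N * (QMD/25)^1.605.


QMD/25 = 32.4/25 = 1.296
(1.296)^1.605 = exp(1.605 * ln(1.296)) = exp(1.605 * 0.259283) = exp(0.416149) = 1.51611
SDI = 238 * 1.51611 = 360.834 ≈ 361

361


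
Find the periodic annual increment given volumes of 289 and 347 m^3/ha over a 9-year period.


PAI = (V2 - V1) / period = (347 - 289) / 9 = 58 / 9 = 6.4444 ≈ 6.44 m^3/ha/yr

6.44 m^3/ha/yr


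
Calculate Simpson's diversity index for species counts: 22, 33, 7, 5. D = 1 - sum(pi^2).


Total N = 22 + 33 + 7 + 5 = 67
Per-species terms:
  p = 22/67 = 0.328358; p^2 = 0.328358^2 = 0.107819
  p = 33/67 = 0.492537; p^2 = 0.492537^2 = 0.242593
  p = 7/67 = 0.104478; p^2 = 0.104478^2 = 0.010916
  p = 5/67 = 0.074627; p^2 = 0.074627^2 = 0.005569
sum(p^2) = 0.107819 + 0.242593 + 0.010916 + 0.005569 = 0.366897
D = 1 - 0.366897 = 0.633103 ≈ 0.6331

0.6331


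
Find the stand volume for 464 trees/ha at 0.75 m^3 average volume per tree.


V_stand = 464 * 0.75 = 348.0 m^3/ha

348.0 m^3/ha


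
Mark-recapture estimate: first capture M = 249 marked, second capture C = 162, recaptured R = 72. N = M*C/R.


N = M * C / R = 249 * 162 / 72 = 40338 / 72 = 560.25 ≈ 560

560 individuals


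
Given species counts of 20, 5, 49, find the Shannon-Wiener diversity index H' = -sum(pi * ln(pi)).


Total N = 20 + 5 + 49 = 74
Per-species terms:
  p = 20/74 = 0.270270; ln(p) = -1.308334; p*ln(p) = 0.270270 * (-1.308334) = -0.353603
  p = 5/74 = 0.067568; ln(p) = -2.694621; p*ln(p) = 0.067568 * (-2.694621) = -0.182070
  p = 49/74 = 0.662162; ln(p) = -0.412245; p*ln(p) = 0.662162 * (-0.412245) = -0.272973
sum(p*ln(p)) = (-0.353603) + (-0.182070) + (-0.272973) = -0.808646
H' = -(-0.808646) = 0.808646 ≈ 0.8086

0.8086


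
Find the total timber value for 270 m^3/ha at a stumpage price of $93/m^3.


Value = 270 * 93 = $25110/ha

$25110/ha


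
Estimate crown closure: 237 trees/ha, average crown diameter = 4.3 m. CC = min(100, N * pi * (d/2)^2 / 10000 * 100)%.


(d/2)^2 = (4.3/2)^2 = 2.15^2 = 4.6225
Crown area = 3.141593 * 4.6225 = 14.5220 m^2
N * area / 10000 * 100 = 237 * 14.5220 / 10000 * 100 = 34.4171
CC = min(100, 34.4171) = 34.4171 ≈ 34.4%

34.4%


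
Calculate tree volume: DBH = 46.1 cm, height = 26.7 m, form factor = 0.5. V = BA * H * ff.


(D/200)^2 = (46.1/200)^2 = 0.2305^2 = 0.05313025
BA = 3.141593 * 0.05313025 = 0.166914 m^2
V = 0.166914 * 26.7 * 0.5 = 2.22830 ≈ 2.228 m^3

2.228 m^3


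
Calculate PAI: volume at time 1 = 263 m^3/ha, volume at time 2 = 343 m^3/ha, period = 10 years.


PAI = (V2 - V1) / period = (343 - 263) / 10 = 80 / 10 = 8.00 m^3/ha/yr

8.00 m^3/ha/yr


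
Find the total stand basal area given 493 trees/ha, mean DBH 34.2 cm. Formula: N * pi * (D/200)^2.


(D/200)^2 = (34.2/200)^2 = 0.171^2 = 0.029241
Individual BA = 3.141593 * 0.029241 = 0.0918633 m^2
Stand BA = 493 * 0.0918633 = 45.2886 ≈ 45.29 m^2/ha

45.29 m^2/ha


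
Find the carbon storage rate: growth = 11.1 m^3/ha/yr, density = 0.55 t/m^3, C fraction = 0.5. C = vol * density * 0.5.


C = 11.1 * 0.55 * 0.5 = 3.0525 ≈ 3.05 t C/ha/yr

3.05 t C/ha/yr


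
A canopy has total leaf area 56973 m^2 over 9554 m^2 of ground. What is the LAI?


LAI = 56973 / 9554 = 5.9633 ≈ 5.96

5.96


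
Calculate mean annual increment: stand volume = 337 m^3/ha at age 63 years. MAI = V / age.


MAI = 337 / 63 = 5.3492 ≈ 5.35 m^3/ha/yr

5.35 m^3/ha/yr


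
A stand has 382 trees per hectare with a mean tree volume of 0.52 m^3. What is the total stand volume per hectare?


V_stand = 382 * 0.52 = 198.64 ≈ 198.6 m^3/ha

198.6 m^3/ha


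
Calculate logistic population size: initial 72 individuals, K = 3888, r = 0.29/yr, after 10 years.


(K - N0)/N0 = (3888 - 72)/72 = 3816/72 = 53.0000
r*t = 0.29 * 10 = 2.9; exp(-2.9) = 0.0550232
53.0000 * 0.0550232 = 2.91623
1 + 2.91623 = 3.91623
N = 3888 / 3.91623 = 992.792 ≈ 993

993


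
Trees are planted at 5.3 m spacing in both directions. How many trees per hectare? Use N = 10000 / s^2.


N = 10000 / 5.3^2 = 10000 / 28.09 = 355.999 ≈ 356 trees/ha

356 trees/ha


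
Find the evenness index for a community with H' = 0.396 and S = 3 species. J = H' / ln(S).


ln(3) = 1.09861
J = H' / ln(S) = 0.396 / 1.09861 = 0.360455 ≈ 0.3605

0.3605


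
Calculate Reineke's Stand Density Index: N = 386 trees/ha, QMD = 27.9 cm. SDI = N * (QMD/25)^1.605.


QMD/25 = 27.9/25 = 1.116
(1.116)^1.605 = exp(1.605 * ln(1.116)) = exp(1.605 * 0.109751) = exp(0.176150) = 1.19262
SDI = 386 * 1.19262 = 460.351 ≈ 460

460


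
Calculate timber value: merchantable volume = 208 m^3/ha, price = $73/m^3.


Value = 208 * 73 = $15184/ha

$15184/ha


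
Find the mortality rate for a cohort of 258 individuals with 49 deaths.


Mortality rate = 49 / 258 = 0.189922 ≈ 0.1899

0.1899


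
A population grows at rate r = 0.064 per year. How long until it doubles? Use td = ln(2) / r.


td = ln(2) / 0.064 = 0.693147 / 0.064 = 10.8304 ≈ 10.8 years

10.8 years


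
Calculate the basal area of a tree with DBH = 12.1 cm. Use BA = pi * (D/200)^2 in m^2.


D/200 = 12.1/200 = 0.0605 m
(D/200)^2 = 0.0605^2 = 0.00366025
BA = 3.141593 * 0.00366025 = 0.0114990 ≈ 0.0115 m^2

0.0115 m^2


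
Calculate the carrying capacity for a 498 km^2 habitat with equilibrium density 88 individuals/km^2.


K = 88 * 498 = 43824 individuals

43824 individuals


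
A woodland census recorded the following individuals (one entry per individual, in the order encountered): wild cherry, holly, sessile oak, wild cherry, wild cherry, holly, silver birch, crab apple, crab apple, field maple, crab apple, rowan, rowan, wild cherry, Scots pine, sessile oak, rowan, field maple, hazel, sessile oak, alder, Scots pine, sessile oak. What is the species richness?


Total individuals logged = 23
Distinct species (count of individuals): wild cherry (4), holly (2), sessile oak (4), silver birch (1), crab apple (3), field maple (2), rowan (3), Scots pine (2), hazel (1), alder (1)
Species richness = number of distinct species = 10

10


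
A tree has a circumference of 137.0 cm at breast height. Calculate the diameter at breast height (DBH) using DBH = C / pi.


DBH = C / pi = 137.0 / 3.141593 = 43.6084 ≈ 43.61 cm

43.61 cm


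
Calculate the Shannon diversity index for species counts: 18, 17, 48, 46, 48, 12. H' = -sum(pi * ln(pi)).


Total N = 18 + 17 + 48 + 46 + 48 + 12 = 189
Per-species terms:
  p = 18/189 = 0.095238; ln(p) = -2.351376; p*ln(p) = 0.095238 * (-2.351376) = -0.223940
  p = 17/189 = 0.089947; ln(p) = -2.408535; p*ln(p) = 0.089947 * (-2.408535) = -0.216640
  p = 48/189 = 0.253968; ln(p) = -1.370547; p*ln(p) = 0.253968 * (-1.370547) = -0.348075
  p = 46/189 = 0.243386; ln(p) = -1.413107; p*ln(p) = 0.243386 * (-1.413107) = -0.343930
  p = 48/189 = 0.253968; ln(p) = -1.370547; p*ln(p) = 0.253968 * (-1.370547) = -0.348075
  p = 12/189 = 0.063492; ln(p) = -2.756841; p*ln(p) = 0.063492 * (-2.756841) = -0.175037
sum(p*ln(p)) = (-0.223940) + (-0.216640) + (-0.348075) + (-0.343930) + (-0.348075) + (-0.175037) = -1.655697
H' = -(-1.655697) = 1.655697 ≈ 1.6557

1.6557


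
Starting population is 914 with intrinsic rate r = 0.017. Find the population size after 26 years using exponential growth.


r*t = 0.017 * 26 = 0.442
exp(0.442) = 1.55582
N = 914 * 1.55582 = 1422.02 ≈ 1422

1422


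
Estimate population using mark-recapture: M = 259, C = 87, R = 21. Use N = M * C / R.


N = M * C / R = 259 * 87 / 21 = 22533 / 21 = 1073

1073 individuals


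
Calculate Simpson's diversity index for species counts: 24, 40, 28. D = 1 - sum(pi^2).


Total N = 24 + 40 + 28 = 92
Per-species terms:
  p = 24/92 = 0.260870; p^2 = 0.260870^2 = 0.068053
  p = 40/92 = 0.434783; p^2 = 0.434783^2 = 0.189036
  p = 28/92 = 0.304348; p^2 = 0.304348^2 = 0.092628
sum(p^2) = 0.068053 + 0.189036 + 0.092628 = 0.349717
D = 1 - 0.349717 = 0.650283 ≈ 0.6503

0.6503


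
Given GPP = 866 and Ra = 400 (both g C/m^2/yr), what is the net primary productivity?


NPP = GPP - Ra = 866 - 400 = 466 g C/m^2/yr

466 g C/m^2/yr


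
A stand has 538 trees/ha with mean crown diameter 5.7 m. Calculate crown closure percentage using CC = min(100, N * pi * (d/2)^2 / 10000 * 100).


(d/2)^2 = (5.7/2)^2 = 2.85^2 = 8.1225
Crown area = 3.141593 * 8.1225 = 25.5176 m^2
N * area / 10000 * 100 = 538 * 25.5176 / 10000 * 100 = 137.285
CC = min(100, 137.285) = 100%

100%


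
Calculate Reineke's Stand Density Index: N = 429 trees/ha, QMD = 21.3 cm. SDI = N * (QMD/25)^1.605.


QMD/25 = 21.3/25 = 0.852
(0.852)^1.605 = exp(1.605 * ln(0.852)) = exp(1.605 * (-0.160169)) = exp(-0.257071) = 0.773313
SDI = 429 * 0.773313 = 331.751 ≈ 332

332


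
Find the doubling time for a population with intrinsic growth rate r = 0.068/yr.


td = ln(2) / 0.068 = 0.693147 / 0.068 = 10.1933 ≈ 10.2 years

10.2 years


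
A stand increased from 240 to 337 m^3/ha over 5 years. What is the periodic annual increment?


PAI = (V2 - V1) / period = (337 - 240) / 5 = 97 / 5 = 19.40 m^3/ha/yr

19.40 m^3/ha/yr


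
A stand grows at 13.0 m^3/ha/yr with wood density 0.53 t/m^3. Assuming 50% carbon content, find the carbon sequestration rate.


C = 13.0 * 0.53 * 0.5 = 3.445 ≈ 3.45 t C/ha/yr

3.45 t C/ha/yr


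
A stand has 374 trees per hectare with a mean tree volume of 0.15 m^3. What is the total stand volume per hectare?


V_stand = 374 * 0.15 = 56.1 m^3/ha

56.1 m^3/ha


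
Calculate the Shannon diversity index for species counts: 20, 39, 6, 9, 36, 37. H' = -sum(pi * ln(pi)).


Total N = 20 + 39 + 6 + 9 + 36 + 37 = 147
Per-species terms:
  p = 20/147 = 0.136054; ln(p) = -1.994703; p*ln(p) = 0.136054 * (-1.994703) = -0.271387
  p = 39/147 = 0.265306; ln(p) = -1.326871; p*ln(p) = 0.265306 * (-1.326871) = -0.352027
  p = 6/147 = 0.040816; ln(p) = -3.198681; p*ln(p) = 0.040816 * (-3.198681) = -0.130557
  p = 9/147 = 0.061224; ln(p) = -2.793216; p*ln(p) = 0.061224 * (-2.793216) = -0.171012
  p = 36/147 = 0.244898; ln(p) = -1.406913; p*ln(p) = 0.244898 * (-1.406913) = -0.344550
  p = 37/147 = 0.251701; ln(p) = -1.379513; p*ln(p) = 0.251701 * (-1.379513) = -0.347225
sum(p*ln(p)) = (-0.271387) + (-0.352027) + (-0.130557) + (-0.171012) + (-0.344550) + (-0.347225) = -1.616758
H' = -(-1.616758) = 1.616758 ≈ 1.6168

1.6168


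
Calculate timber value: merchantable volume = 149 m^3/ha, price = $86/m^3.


Value = 149 * 86 = $12814/ha

$12814/ha


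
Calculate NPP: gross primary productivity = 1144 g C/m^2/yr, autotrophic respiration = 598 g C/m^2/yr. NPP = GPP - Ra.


NPP = GPP - Ra = 1144 - 598 = 546 g C/m^2/yr

546 g C/m^2/yr


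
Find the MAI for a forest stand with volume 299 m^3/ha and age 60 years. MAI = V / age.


MAI = 299 / 60 = 4.9833 ≈ 4.98 m^3/ha/yr

4.98 m^3/ha/yr


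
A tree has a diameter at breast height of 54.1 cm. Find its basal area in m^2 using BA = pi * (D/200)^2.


D/200 = 54.1/200 = 0.2705 m
(D/200)^2 = 0.2705^2 = 0.07317025
BA = 3.141593 * 0.07317025 = 0.229871 ≈ 0.2299 m^2

0.2299 m^2


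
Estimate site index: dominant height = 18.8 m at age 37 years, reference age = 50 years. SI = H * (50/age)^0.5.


50/37 = 1.35135
(1.35135)^0.5 = 1.16248
SI = 18.8 * 1.16248 = 21.8546 ≈ 21.9 m

21.9 m


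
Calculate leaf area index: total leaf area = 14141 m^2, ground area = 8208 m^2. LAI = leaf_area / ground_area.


LAI = 14141 / 8208 = 1.7228 ≈ 1.72

1.72


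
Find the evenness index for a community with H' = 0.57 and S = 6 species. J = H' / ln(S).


ln(6) = 1.79176
J = H' / ln(S) = 0.57 / 1.79176 = 0.318123 ≈ 0.3181

0.3181


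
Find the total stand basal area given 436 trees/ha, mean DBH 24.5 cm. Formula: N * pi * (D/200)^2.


(D/200)^2 = (24.5/200)^2 = 0.1225^2 = 0.01500625
Individual BA = 3.141593 * 0.01500625 = 0.0471435 m^2
Stand BA = 436 * 0.0471435 = 20.5546 ≈ 20.55 m^2/ha

20.55 m^2/ha


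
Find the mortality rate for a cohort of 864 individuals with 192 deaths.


Mortality rate = 192 / 864 = 0.222222 ≈ 0.2222

0.2222


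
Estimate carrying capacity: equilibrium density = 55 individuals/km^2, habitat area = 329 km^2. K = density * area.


K = 55 * 329 = 18095 individuals

18095 individuals


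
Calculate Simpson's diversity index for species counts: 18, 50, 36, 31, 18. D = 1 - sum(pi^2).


Total N = 18 + 50 + 36 + 31 + 18 = 153
Per-species terms:
  p = 18/153 = 0.117647; p^2 = 0.117647^2 = 0.013841
  p = 50/153 = 0.326797; p^2 = 0.326797^2 = 0.106796
  p = 36/153 = 0.235294; p^2 = 0.235294^2 = 0.055363
  p = 31/153 = 0.202614; p^2 = 0.202614^2 = 0.041052
  p = 18/153 = 0.117647; p^2 = 0.117647^2 = 0.013841
sum(p^2) = 0.013841 + 0.106796 + 0.055363 + 0.041052 + 0.013841 = 0.230893
D = 1 - 0.230893 = 0.769107 ≈ 0.7691

0.7691


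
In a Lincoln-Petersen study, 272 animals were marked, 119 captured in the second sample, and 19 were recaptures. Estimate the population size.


N = M * C / R = 272 * 119 / 19 = 32368 / 19 = 1703.58 ≈ 1704

1704 individuals


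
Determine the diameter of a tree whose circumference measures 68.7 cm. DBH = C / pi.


DBH = C / pi = 68.7 / 3.141593 = 21.8679 ≈ 21.87 cm

21.87 cm


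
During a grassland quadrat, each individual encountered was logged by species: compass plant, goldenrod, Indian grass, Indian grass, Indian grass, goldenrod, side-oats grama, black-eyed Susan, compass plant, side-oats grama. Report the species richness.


Total individuals logged = 10
Distinct species (count of individuals): compass plant (2), goldenrod (2), Indian grass (3), side-oats grama (2), black-eyed Susan (1)
Species richness = number of distinct species = 5

5


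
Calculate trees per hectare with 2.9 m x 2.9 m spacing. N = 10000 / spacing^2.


N = 10000 / 2.9^2 = 10000 / 8.41 = 1189.06 ≈ 1189 trees/ha

1189 trees/ha


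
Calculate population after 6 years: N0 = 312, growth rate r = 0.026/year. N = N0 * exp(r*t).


r*t = 0.026 * 6 = 0.156
exp(0.156) = 1.16883
N = 312 * 1.16883 = 364.675 ≈ 365

365


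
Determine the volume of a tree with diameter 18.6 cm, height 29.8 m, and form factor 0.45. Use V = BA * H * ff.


(D/200)^2 = (18.6/200)^2 = 0.093^2 = 0.008649
BA = 3.141593 * 0.008649 = 0.0271716 m^2
V = 0.0271716 * 29.8 * 0.45 = 0.364371 ≈ 0.364 m^3

0.364 m^3


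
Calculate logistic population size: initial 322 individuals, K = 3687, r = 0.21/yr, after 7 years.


(K - N0)/N0 = (3687 - 322)/322 = 3365/322 = 10.4503
r*t = 0.21 * 7 = 1.47; exp(-1.47) = 0.229925
10.4503 * 0.229925 = 2.40279
1 + 2.40279 = 3.40279
N = 3687 / 3.40279 = 1083.52 ≈ 1084

1084


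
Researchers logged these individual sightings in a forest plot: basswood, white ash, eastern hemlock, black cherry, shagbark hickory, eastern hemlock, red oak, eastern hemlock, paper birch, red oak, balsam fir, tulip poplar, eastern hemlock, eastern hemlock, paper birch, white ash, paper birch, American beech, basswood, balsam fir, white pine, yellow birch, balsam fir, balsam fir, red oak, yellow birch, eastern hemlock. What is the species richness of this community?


Total individuals logged = 27
Distinct species (count of individuals): basswood (2), white ash (2), eastern hemlock (6), black cherry (1), shagbark hickory (1), red oak (3), paper birch (3), balsam fir (4), tulip poplar (1), American beech (1), white pine (1), yellow birch (2)
Species richness = number of distinct species = 12

12
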